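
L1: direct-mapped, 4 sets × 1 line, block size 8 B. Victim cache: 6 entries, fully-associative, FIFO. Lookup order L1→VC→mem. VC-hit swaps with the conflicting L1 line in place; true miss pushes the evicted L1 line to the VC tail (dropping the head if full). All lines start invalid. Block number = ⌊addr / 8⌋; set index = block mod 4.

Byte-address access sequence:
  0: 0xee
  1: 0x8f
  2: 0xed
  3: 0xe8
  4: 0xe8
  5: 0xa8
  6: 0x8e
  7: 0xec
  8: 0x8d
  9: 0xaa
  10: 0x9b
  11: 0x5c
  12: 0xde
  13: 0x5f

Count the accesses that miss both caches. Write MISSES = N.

  [0] addr=0xee blk=29 s=1: MISS | VC []
  [1] addr=0x8f blk=17 s=1: MISS | VC [29]
  [2] addr=0xed blk=29 s=1: VC-HIT | VC [17]
  [3] addr=0xe8 blk=29 s=1: L1-HIT | VC [17]
  [4] addr=0xe8 blk=29 s=1: L1-HIT | VC [17]
  [5] addr=0xa8 blk=21 s=1: MISS | VC [17, 29]
  [6] addr=0x8e blk=17 s=1: VC-HIT | VC [21, 29]
  [7] addr=0xec blk=29 s=1: VC-HIT | VC [21, 17]
  [8] addr=0x8d blk=17 s=1: VC-HIT | VC [21, 29]
  [9] addr=0xaa blk=21 s=1: VC-HIT | VC [17, 29]
  [10] addr=0x9b blk=19 s=3: MISS | VC [17, 29]
  [11] addr=0x5c blk=11 s=3: MISS | VC [17, 29, 19]
  [12] addr=0xde blk=27 s=3: MISS | VC [17, 29, 19, 11]
  [13] addr=0x5f blk=11 s=3: VC-HIT | VC [17, 29, 19, 27]

MISSES = 6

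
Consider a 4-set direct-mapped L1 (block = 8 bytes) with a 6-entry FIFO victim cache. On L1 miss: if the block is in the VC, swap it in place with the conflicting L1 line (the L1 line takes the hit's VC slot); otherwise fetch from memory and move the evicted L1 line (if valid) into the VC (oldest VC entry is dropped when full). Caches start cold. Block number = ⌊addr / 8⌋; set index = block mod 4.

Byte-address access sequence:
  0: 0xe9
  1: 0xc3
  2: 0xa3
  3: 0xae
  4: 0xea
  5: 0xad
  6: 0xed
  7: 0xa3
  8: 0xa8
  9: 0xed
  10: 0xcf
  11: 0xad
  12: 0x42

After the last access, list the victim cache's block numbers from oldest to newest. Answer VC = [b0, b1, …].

#0 0xe9→b29/s1 MISS; vc=[]
#1 0xc3→b24/s0 MISS; vc=[]
#2 0xa3→b20/s0 MISS; vc=[24]
#3 0xae→b21/s1 MISS; vc=[24,29]
#4 0xea→b29/s1 VC-HIT; vc=[24,21]
#5 0xad→b21/s1 VC-HIT; vc=[24,29]
#6 0xed→b29/s1 VC-HIT; vc=[24,21]
#7 0xa3→b20/s0 L1-HIT; vc=[24,21]
#8 0xa8→b21/s1 VC-HIT; vc=[24,29]
#9 0xed→b29/s1 VC-HIT; vc=[24,21]
#10 0xcf→b25/s1 MISS; vc=[24,21,29]
#11 0xad→b21/s1 VC-HIT; vc=[24,25,29]
#12 0x42→b8/s0 MISS; vc=[24,25,29,20]

VC = [24, 25, 29, 20]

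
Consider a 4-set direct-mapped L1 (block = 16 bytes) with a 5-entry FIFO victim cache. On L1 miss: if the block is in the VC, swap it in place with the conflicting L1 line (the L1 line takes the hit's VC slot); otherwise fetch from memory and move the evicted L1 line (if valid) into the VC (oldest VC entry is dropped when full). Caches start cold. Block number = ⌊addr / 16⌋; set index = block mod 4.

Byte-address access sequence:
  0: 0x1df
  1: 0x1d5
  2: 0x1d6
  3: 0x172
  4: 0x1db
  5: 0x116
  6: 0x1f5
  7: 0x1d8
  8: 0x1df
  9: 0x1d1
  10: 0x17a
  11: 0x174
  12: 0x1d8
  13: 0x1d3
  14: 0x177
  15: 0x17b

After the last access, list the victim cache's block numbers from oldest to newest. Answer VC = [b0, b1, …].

0: 0x1df (blk 29, set 1) → MISS  vc=[]
1: 0x1d5 (blk 29, set 1) → L1-HIT  vc=[]
2: 0x1d6 (blk 29, set 1) → L1-HIT  vc=[]
3: 0x172 (blk 23, set 3) → MISS  vc=[]
4: 0x1db (blk 29, set 1) → L1-HIT  vc=[]
5: 0x116 (blk 17, set 1) → MISS  vc=[29]
6: 0x1f5 (blk 31, set 3) → MISS  vc=[29, 23]
7: 0x1d8 (blk 29, set 1) → VC-HIT  vc=[17, 23]
8: 0x1df (blk 29, set 1) → L1-HIT  vc=[17, 23]
9: 0x1d1 (blk 29, set 1) → L1-HIT  vc=[17, 23]
10: 0x17a (blk 23, set 3) → VC-HIT  vc=[17, 31]
11: 0x174 (blk 23, set 3) → L1-HIT  vc=[17, 31]
12: 0x1d8 (blk 29, set 1) → L1-HIT  vc=[17, 31]
13: 0x1d3 (blk 29, set 1) → L1-HIT  vc=[17, 31]
14: 0x177 (blk 23, set 3) → L1-HIT  vc=[17, 31]
15: 0x17b (blk 23, set 3) → L1-HIT  vc=[17, 31]

VC = [17, 31]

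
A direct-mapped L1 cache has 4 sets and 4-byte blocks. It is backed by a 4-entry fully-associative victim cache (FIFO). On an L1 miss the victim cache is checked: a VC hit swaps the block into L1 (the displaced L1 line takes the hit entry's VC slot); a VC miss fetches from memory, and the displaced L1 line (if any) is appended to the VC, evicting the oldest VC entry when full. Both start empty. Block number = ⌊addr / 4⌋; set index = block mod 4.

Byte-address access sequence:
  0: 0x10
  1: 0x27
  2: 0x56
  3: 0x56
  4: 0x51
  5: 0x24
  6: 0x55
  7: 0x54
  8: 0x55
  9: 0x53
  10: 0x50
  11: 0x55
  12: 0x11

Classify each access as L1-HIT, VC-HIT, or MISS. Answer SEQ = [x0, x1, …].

#0 0x10→b4/s0 MISS; vc=[]
#1 0x27→b9/s1 MISS; vc=[]
#2 0x56→b21/s1 MISS; vc=[9]
#3 0x56→b21/s1 L1-HIT; vc=[9]
#4 0x51→b20/s0 MISS; vc=[9,4]
#5 0x24→b9/s1 VC-HIT; vc=[21,4]
#6 0x55→b21/s1 VC-HIT; vc=[9,4]
#7 0x54→b21/s1 L1-HIT; vc=[9,4]
#8 0x55→b21/s1 L1-HIT; vc=[9,4]
#9 0x53→b20/s0 L1-HIT; vc=[9,4]
#10 0x50→b20/s0 L1-HIT; vc=[9,4]
#11 0x55→b21/s1 L1-HIT; vc=[9,4]
#12 0x11→b4/s0 VC-HIT; vc=[9,20]

SEQ = [MISS, MISS, MISS, L1-HIT, MISS, VC-HIT, VC-HIT, L1-HIT, L1-HIT, L1-HIT, L1-HIT, L1-HIT, VC-HIT]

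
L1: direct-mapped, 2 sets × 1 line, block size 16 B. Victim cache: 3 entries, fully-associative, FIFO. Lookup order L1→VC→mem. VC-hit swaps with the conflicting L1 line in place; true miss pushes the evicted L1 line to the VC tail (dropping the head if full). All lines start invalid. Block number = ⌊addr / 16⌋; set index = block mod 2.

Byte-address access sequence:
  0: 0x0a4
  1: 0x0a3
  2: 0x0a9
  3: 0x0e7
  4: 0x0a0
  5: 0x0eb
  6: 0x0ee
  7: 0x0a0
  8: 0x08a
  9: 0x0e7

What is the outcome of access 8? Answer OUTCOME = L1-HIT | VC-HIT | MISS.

OUTCOME = MISS

0: 0xa4 (blk 10, set 0) → MISS  vc=[]
1: 0xa3 (blk 10, set 0) → L1-HIT  vc=[]
2: 0xa9 (blk 10, set 0) → L1-HIT  vc=[]
3: 0xe7 (blk 14, set 0) → MISS  vc=[10]
4: 0xa0 (blk 10, set 0) → VC-HIT  vc=[14]
5: 0xeb (blk 14, set 0) → VC-HIT  vc=[10]
6: 0xee (blk 14, set 0) → L1-HIT  vc=[10]
7: 0xa0 (blk 10, set 0) → VC-HIT  vc=[14]
8: 0x8a (blk 8, set 0) → MISS  vc=[14, 10]
9: 0xe7 (blk 14, set 0) → VC-HIT  vc=[8, 10]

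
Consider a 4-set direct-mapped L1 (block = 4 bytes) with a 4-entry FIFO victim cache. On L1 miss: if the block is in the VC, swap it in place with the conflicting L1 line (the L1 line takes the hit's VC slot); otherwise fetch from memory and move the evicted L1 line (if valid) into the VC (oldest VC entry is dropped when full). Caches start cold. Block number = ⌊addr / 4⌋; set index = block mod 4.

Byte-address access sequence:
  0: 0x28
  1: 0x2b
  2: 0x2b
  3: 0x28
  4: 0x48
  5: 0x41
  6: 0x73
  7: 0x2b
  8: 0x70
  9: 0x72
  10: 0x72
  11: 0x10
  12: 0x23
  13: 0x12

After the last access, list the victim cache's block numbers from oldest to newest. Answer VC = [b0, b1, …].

VC = [18, 16, 28, 8]

0: 0x28 (blk 10, set 2) → MISS  vc=[]
1: 0x2b (blk 10, set 2) → L1-HIT  vc=[]
2: 0x2b (blk 10, set 2) → L1-HIT  vc=[]
3: 0x28 (blk 10, set 2) → L1-HIT  vc=[]
4: 0x48 (blk 18, set 2) → MISS  vc=[10]
5: 0x41 (blk 16, set 0) → MISS  vc=[10]
6: 0x73 (blk 28, set 0) → MISS  vc=[10, 16]
7: 0x2b (blk 10, set 2) → VC-HIT  vc=[18, 16]
8: 0x70 (blk 28, set 0) → L1-HIT  vc=[18, 16]
9: 0x72 (blk 28, set 0) → L1-HIT  vc=[18, 16]
10: 0x72 (blk 28, set 0) → L1-HIT  vc=[18, 16]
11: 0x10 (blk 4, set 0) → MISS  vc=[18, 16, 28]
12: 0x23 (blk 8, set 0) → MISS  vc=[18, 16, 28, 4]
13: 0x12 (blk 4, set 0) → VC-HIT  vc=[18, 16, 28, 8]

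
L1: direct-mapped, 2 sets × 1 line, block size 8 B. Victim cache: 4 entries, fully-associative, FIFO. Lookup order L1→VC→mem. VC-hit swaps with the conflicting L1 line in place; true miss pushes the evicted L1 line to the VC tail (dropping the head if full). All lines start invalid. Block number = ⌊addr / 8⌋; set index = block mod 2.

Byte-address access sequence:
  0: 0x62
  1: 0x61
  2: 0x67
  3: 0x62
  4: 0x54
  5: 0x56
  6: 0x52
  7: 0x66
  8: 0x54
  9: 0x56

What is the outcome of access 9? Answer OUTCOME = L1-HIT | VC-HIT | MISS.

OUTCOME = L1-HIT

  [0] addr=0x62 blk=12 s=0: MISS | VC []
  [1] addr=0x61 blk=12 s=0: L1-HIT | VC []
  [2] addr=0x67 blk=12 s=0: L1-HIT | VC []
  [3] addr=0x62 blk=12 s=0: L1-HIT | VC []
  [4] addr=0x54 blk=10 s=0: MISS | VC [12]
  [5] addr=0x56 blk=10 s=0: L1-HIT | VC [12]
  [6] addr=0x52 blk=10 s=0: L1-HIT | VC [12]
  [7] addr=0x66 blk=12 s=0: VC-HIT | VC [10]
  [8] addr=0x54 blk=10 s=0: VC-HIT | VC [12]
  [9] addr=0x56 blk=10 s=0: L1-HIT | VC [12]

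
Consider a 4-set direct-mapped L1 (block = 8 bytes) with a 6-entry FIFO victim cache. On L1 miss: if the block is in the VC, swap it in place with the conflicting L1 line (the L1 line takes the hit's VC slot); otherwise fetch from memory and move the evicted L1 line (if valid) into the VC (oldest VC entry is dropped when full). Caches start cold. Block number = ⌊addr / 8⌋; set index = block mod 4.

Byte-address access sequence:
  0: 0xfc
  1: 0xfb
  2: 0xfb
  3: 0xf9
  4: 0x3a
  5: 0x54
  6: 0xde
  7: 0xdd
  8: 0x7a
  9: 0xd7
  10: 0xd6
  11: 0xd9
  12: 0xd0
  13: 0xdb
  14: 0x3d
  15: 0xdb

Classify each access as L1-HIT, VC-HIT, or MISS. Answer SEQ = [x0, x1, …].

#0 0xfc→b31/s3 MISS; vc=[]
#1 0xfb→b31/s3 L1-HIT; vc=[]
#2 0xfb→b31/s3 L1-HIT; vc=[]
#3 0xf9→b31/s3 L1-HIT; vc=[]
#4 0x3a→b7/s3 MISS; vc=[31]
#5 0x54→b10/s2 MISS; vc=[31]
#6 0xde→b27/s3 MISS; vc=[31,7]
#7 0xdd→b27/s3 L1-HIT; vc=[31,7]
#8 0x7a→b15/s3 MISS; vc=[31,7,27]
#9 0xd7→b26/s2 MISS; vc=[31,7,27,10]
#10 0xd6→b26/s2 L1-HIT; vc=[31,7,27,10]
#11 0xd9→b27/s3 VC-HIT; vc=[31,7,15,10]
#12 0xd0→b26/s2 L1-HIT; vc=[31,7,15,10]
#13 0xdb→b27/s3 L1-HIT; vc=[31,7,15,10]
#14 0x3d→b7/s3 VC-HIT; vc=[31,27,15,10]
#15 0xdb→b27/s3 VC-HIT; vc=[31,7,15,10]

SEQ = [MISS, L1-HIT, L1-HIT, L1-HIT, MISS, MISS, MISS, L1-HIT, MISS, MISS, L1-HIT, VC-HIT, L1-HIT, L1-HIT, VC-HIT, VC-HIT]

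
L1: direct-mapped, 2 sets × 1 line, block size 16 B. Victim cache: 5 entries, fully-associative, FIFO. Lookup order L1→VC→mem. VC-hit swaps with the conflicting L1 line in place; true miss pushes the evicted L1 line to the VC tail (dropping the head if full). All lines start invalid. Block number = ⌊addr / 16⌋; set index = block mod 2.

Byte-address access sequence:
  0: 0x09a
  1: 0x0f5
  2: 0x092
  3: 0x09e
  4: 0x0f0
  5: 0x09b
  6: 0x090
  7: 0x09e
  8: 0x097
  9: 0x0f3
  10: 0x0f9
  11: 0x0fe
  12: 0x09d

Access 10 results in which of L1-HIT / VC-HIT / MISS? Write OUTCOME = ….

  [0] addr=0x9a blk=9 s=1: MISS | VC []
  [1] addr=0xf5 blk=15 s=1: MISS | VC [9]
  [2] addr=0x92 blk=9 s=1: VC-HIT | VC [15]
  [3] addr=0x9e blk=9 s=1: L1-HIT | VC [15]
  [4] addr=0xf0 blk=15 s=1: VC-HIT | VC [9]
  [5] addr=0x9b blk=9 s=1: VC-HIT | VC [15]
  [6] addr=0x90 blk=9 s=1: L1-HIT | VC [15]
  [7] addr=0x9e blk=9 s=1: L1-HIT | VC [15]
  [8] addr=0x97 blk=9 s=1: L1-HIT | VC [15]
  [9] addr=0xf3 blk=15 s=1: VC-HIT | VC [9]
  [10] addr=0xf9 blk=15 s=1: L1-HIT | VC [9]
  [11] addr=0xfe blk=15 s=1: L1-HIT | VC [9]
  [12] addr=0x9d blk=9 s=1: VC-HIT | VC [15]

OUTCOME = L1-HIT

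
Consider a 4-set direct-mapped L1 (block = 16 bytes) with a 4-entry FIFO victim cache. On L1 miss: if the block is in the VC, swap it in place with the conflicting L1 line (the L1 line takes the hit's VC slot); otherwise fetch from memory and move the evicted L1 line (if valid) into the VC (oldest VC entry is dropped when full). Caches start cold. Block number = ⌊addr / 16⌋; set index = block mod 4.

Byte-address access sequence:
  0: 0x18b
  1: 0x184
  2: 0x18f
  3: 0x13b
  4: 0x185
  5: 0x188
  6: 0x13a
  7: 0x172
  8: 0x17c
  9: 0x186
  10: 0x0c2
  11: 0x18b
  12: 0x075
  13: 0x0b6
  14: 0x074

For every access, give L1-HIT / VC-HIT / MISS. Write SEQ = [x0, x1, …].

  [0] addr=0x18b blk=24 s=0: MISS | VC []
  [1] addr=0x184 blk=24 s=0: L1-HIT | VC []
  [2] addr=0x18f blk=24 s=0: L1-HIT | VC []
  [3] addr=0x13b blk=19 s=3: MISS | VC []
  [4] addr=0x185 blk=24 s=0: L1-HIT | VC []
  [5] addr=0x188 blk=24 s=0: L1-HIT | VC []
  [6] addr=0x13a blk=19 s=3: L1-HIT | VC []
  [7] addr=0x172 blk=23 s=3: MISS | VC [19]
  [8] addr=0x17c blk=23 s=3: L1-HIT | VC [19]
  [9] addr=0x186 blk=24 s=0: L1-HIT | VC [19]
  [10] addr=0xc2 blk=12 s=0: MISS | VC [19, 24]
  [11] addr=0x18b blk=24 s=0: VC-HIT | VC [19, 12]
  [12] addr=0x75 blk=7 s=3: MISS | VC [19, 12, 23]
  [13] addr=0xb6 blk=11 s=3: MISS | VC [19, 12, 23, 7]
  [14] addr=0x74 blk=7 s=3: VC-HIT | VC [19, 12, 23, 11]

SEQ = [MISS, L1-HIT, L1-HIT, MISS, L1-HIT, L1-HIT, L1-HIT, MISS, L1-HIT, L1-HIT, MISS, VC-HIT, MISS, MISS, VC-HIT]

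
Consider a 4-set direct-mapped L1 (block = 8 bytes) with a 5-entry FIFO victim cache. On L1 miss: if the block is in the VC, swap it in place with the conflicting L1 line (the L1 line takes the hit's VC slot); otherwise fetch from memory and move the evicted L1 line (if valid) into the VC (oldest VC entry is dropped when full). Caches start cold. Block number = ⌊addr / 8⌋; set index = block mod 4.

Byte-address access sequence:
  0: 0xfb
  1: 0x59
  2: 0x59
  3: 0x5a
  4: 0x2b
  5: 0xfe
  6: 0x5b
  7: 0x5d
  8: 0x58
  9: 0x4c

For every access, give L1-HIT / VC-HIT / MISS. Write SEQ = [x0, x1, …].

SEQ = [MISS, MISS, L1-HIT, L1-HIT, MISS, VC-HIT, VC-HIT, L1-HIT, L1-HIT, MISS]

  [0] addr=0xfb blk=31 s=3: MISS | VC []
  [1] addr=0x59 blk=11 s=3: MISS | VC [31]
  [2] addr=0x59 blk=11 s=3: L1-HIT | VC [31]
  [3] addr=0x5a blk=11 s=3: L1-HIT | VC [31]
  [4] addr=0x2b blk=5 s=1: MISS | VC [31]
  [5] addr=0xfe blk=31 s=3: VC-HIT | VC [11]
  [6] addr=0x5b blk=11 s=3: VC-HIT | VC [31]
  [7] addr=0x5d blk=11 s=3: L1-HIT | VC [31]
  [8] addr=0x58 blk=11 s=3: L1-HIT | VC [31]
  [9] addr=0x4c blk=9 s=1: MISS | VC [31, 5]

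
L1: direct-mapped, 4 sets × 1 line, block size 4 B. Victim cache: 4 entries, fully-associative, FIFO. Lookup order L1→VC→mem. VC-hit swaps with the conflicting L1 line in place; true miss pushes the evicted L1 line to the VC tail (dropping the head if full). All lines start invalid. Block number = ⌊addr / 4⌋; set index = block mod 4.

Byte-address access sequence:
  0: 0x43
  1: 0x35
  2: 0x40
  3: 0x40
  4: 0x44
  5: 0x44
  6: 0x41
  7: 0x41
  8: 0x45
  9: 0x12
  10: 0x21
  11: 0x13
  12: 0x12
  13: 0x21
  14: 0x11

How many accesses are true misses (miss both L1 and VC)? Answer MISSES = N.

MISSES = 5

0: 0x43 (blk 16, set 0) → MISS  vc=[]
1: 0x35 (blk 13, set 1) → MISS  vc=[]
2: 0x40 (blk 16, set 0) → L1-HIT  vc=[]
3: 0x40 (blk 16, set 0) → L1-HIT  vc=[]
4: 0x44 (blk 17, set 1) → MISS  vc=[13]
5: 0x44 (blk 17, set 1) → L1-HIT  vc=[13]
6: 0x41 (blk 16, set 0) → L1-HIT  vc=[13]
7: 0x41 (blk 16, set 0) → L1-HIT  vc=[13]
8: 0x45 (blk 17, set 1) → L1-HIT  vc=[13]
9: 0x12 (blk 4, set 0) → MISS  vc=[13, 16]
10: 0x21 (blk 8, set 0) → MISS  vc=[13, 16, 4]
11: 0x13 (blk 4, set 0) → VC-HIT  vc=[13, 16, 8]
12: 0x12 (blk 4, set 0) → L1-HIT  vc=[13, 16, 8]
13: 0x21 (blk 8, set 0) → VC-HIT  vc=[13, 16, 4]
14: 0x11 (blk 4, set 0) → VC-HIT  vc=[13, 16, 8]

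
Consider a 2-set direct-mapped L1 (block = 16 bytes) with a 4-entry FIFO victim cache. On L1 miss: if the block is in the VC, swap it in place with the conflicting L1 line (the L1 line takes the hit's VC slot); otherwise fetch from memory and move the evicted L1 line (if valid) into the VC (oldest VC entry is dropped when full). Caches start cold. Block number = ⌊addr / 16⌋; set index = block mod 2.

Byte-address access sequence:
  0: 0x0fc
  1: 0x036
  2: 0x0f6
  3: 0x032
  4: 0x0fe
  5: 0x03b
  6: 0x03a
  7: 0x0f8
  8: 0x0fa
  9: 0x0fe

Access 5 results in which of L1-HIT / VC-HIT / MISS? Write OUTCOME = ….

#0 0xfc→b15/s1 MISS; vc=[]
#1 0x36→b3/s1 MISS; vc=[15]
#2 0xf6→b15/s1 VC-HIT; vc=[3]
#3 0x32→b3/s1 VC-HIT; vc=[15]
#4 0xfe→b15/s1 VC-HIT; vc=[3]
#5 0x3b→b3/s1 VC-HIT; vc=[15]
#6 0x3a→b3/s1 L1-HIT; vc=[15]
#7 0xf8→b15/s1 VC-HIT; vc=[3]
#8 0xfa→b15/s1 L1-HIT; vc=[3]
#9 0xfe→b15/s1 L1-HIT; vc=[3]

OUTCOME = VC-HIT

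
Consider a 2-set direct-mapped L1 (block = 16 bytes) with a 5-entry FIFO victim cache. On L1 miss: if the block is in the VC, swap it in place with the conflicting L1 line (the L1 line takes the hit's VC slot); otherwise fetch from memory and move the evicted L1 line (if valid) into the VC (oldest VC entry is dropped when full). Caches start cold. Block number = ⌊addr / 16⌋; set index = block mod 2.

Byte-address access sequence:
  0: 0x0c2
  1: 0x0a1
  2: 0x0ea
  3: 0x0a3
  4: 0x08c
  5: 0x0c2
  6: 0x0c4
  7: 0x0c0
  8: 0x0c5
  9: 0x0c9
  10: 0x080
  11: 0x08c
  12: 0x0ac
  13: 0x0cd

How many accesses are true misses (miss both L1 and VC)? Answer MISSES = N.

MISSES = 4

#0 0xc2→b12/s0 MISS; vc=[]
#1 0xa1→b10/s0 MISS; vc=[12]
#2 0xea→b14/s0 MISS; vc=[12,10]
#3 0xa3→b10/s0 VC-HIT; vc=[12,14]
#4 0x8c→b8/s0 MISS; vc=[12,14,10]
#5 0xc2→b12/s0 VC-HIT; vc=[8,14,10]
#6 0xc4→b12/s0 L1-HIT; vc=[8,14,10]
#7 0xc0→b12/s0 L1-HIT; vc=[8,14,10]
#8 0xc5→b12/s0 L1-HIT; vc=[8,14,10]
#9 0xc9→b12/s0 L1-HIT; vc=[8,14,10]
#10 0x80→b8/s0 VC-HIT; vc=[12,14,10]
#11 0x8c→b8/s0 L1-HIT; vc=[12,14,10]
#12 0xac→b10/s0 VC-HIT; vc=[12,14,8]
#13 0xcd→b12/s0 VC-HIT; vc=[10,14,8]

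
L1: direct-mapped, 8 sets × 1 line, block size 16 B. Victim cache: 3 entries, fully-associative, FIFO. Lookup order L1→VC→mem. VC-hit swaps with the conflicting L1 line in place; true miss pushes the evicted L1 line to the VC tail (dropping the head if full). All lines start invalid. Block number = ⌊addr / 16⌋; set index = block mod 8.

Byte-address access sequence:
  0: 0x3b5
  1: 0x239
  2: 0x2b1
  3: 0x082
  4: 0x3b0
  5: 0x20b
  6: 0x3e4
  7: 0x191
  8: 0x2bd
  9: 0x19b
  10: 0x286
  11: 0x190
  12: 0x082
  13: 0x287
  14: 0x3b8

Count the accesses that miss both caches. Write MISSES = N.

MISSES = 9

0: 0x3b5 (blk 59, set 3) → MISS  vc=[]
1: 0x239 (blk 35, set 3) → MISS  vc=[59]
2: 0x2b1 (blk 43, set 3) → MISS  vc=[59, 35]
3: 0x82 (blk 8, set 0) → MISS  vc=[59, 35]
4: 0x3b0 (blk 59, set 3) → VC-HIT  vc=[43, 35]
5: 0x20b (blk 32, set 0) → MISS  vc=[43, 35, 8]
6: 0x3e4 (blk 62, set 6) → MISS  vc=[43, 35, 8]
7: 0x191 (blk 25, set 1) → MISS  vc=[43, 35, 8]
8: 0x2bd (blk 43, set 3) → VC-HIT  vc=[59, 35, 8]
9: 0x19b (blk 25, set 1) → L1-HIT  vc=[59, 35, 8]
10: 0x286 (blk 40, set 0) → MISS  vc=[35, 8, 32]
11: 0x190 (blk 25, set 1) → L1-HIT  vc=[35, 8, 32]
12: 0x82 (blk 8, set 0) → VC-HIT  vc=[35, 40, 32]
13: 0x287 (blk 40, set 0) → VC-HIT  vc=[35, 8, 32]
14: 0x3b8 (blk 59, set 3) → MISS  vc=[8, 32, 43]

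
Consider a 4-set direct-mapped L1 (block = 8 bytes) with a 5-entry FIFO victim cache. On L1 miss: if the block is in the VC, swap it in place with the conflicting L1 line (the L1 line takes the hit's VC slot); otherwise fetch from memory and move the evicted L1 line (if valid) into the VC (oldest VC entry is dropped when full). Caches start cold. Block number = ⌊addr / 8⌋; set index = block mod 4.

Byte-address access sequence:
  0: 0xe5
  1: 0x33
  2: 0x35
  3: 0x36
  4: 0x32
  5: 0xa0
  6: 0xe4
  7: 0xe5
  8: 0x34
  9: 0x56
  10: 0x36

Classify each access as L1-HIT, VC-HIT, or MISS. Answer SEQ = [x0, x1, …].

SEQ = [MISS, MISS, L1-HIT, L1-HIT, L1-HIT, MISS, VC-HIT, L1-HIT, L1-HIT, MISS, VC-HIT]

0: 0xe5 (blk 28, set 0) → MISS  vc=[]
1: 0x33 (blk 6, set 2) → MISS  vc=[]
2: 0x35 (blk 6, set 2) → L1-HIT  vc=[]
3: 0x36 (blk 6, set 2) → L1-HIT  vc=[]
4: 0x32 (blk 6, set 2) → L1-HIT  vc=[]
5: 0xa0 (blk 20, set 0) → MISS  vc=[28]
6: 0xe4 (blk 28, set 0) → VC-HIT  vc=[20]
7: 0xe5 (blk 28, set 0) → L1-HIT  vc=[20]
8: 0x34 (blk 6, set 2) → L1-HIT  vc=[20]
9: 0x56 (blk 10, set 2) → MISS  vc=[20, 6]
10: 0x36 (blk 6, set 2) → VC-HIT  vc=[20, 10]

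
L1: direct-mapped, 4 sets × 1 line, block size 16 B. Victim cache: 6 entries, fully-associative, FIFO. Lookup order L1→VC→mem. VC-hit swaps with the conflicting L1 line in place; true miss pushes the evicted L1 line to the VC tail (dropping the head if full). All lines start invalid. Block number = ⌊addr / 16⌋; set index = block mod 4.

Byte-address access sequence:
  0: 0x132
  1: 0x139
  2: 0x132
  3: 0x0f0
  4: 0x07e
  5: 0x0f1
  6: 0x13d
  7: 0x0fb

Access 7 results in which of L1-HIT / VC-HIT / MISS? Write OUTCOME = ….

OUTCOME = VC-HIT

#0 0x132→b19/s3 MISS; vc=[]
#1 0x139→b19/s3 L1-HIT; vc=[]
#2 0x132→b19/s3 L1-HIT; vc=[]
#3 0xf0→b15/s3 MISS; vc=[19]
#4 0x7e→b7/s3 MISS; vc=[19,15]
#5 0xf1→b15/s3 VC-HIT; vc=[19,7]
#6 0x13d→b19/s3 VC-HIT; vc=[15,7]
#7 0xfb→b15/s3 VC-HIT; vc=[19,7]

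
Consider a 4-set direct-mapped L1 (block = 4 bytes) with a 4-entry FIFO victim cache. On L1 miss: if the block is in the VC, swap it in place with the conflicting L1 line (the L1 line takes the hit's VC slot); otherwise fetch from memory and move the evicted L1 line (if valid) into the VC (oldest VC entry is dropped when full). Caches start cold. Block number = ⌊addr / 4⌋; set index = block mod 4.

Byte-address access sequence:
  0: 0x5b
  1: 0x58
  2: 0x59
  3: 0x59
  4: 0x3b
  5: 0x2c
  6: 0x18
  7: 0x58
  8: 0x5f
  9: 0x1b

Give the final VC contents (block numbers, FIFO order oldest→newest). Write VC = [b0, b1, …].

#0 0x5b→b22/s2 MISS; vc=[]
#1 0x58→b22/s2 L1-HIT; vc=[]
#2 0x59→b22/s2 L1-HIT; vc=[]
#3 0x59→b22/s2 L1-HIT; vc=[]
#4 0x3b→b14/s2 MISS; vc=[22]
#5 0x2c→b11/s3 MISS; vc=[22]
#6 0x18→b6/s2 MISS; vc=[22,14]
#7 0x58→b22/s2 VC-HIT; vc=[6,14]
#8 0x5f→b23/s3 MISS; vc=[6,14,11]
#9 0x1b→b6/s2 VC-HIT; vc=[22,14,11]

VC = [22, 14, 11]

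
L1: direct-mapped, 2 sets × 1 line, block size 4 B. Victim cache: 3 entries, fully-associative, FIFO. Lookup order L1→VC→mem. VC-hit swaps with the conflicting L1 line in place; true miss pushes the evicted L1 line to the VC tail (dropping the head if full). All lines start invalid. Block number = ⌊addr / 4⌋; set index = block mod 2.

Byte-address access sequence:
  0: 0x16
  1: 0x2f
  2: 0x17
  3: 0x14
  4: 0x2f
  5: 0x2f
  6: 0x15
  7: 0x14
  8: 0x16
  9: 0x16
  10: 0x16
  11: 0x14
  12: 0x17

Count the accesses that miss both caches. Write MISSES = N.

#0 0x16→b5/s1 MISS; vc=[]
#1 0x2f→b11/s1 MISS; vc=[5]
#2 0x17→b5/s1 VC-HIT; vc=[11]
#3 0x14→b5/s1 L1-HIT; vc=[11]
#4 0x2f→b11/s1 VC-HIT; vc=[5]
#5 0x2f→b11/s1 L1-HIT; vc=[5]
#6 0x15→b5/s1 VC-HIT; vc=[11]
#7 0x14→b5/s1 L1-HIT; vc=[11]
#8 0x16→b5/s1 L1-HIT; vc=[11]
#9 0x16→b5/s1 L1-HIT; vc=[11]
#10 0x16→b5/s1 L1-HIT; vc=[11]
#11 0x14→b5/s1 L1-HIT; vc=[11]
#12 0x17→b5/s1 L1-HIT; vc=[11]

MISSES = 2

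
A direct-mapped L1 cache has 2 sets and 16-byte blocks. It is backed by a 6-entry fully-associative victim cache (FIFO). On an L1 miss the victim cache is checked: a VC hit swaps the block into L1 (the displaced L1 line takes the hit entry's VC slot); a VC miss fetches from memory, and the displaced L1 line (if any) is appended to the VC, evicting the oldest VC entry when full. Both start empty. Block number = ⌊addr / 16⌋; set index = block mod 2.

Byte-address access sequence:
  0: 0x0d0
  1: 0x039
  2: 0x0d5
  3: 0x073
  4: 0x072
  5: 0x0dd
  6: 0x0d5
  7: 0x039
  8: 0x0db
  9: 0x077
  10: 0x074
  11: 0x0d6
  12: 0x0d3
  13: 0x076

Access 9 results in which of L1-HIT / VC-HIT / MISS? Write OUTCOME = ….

  [0] addr=0xd0 blk=13 s=1: MISS | VC []
  [1] addr=0x39 blk=3 s=1: MISS | VC [13]
  [2] addr=0xd5 blk=13 s=1: VC-HIT | VC [3]
  [3] addr=0x73 blk=7 s=1: MISS | VC [3, 13]
  [4] addr=0x72 blk=7 s=1: L1-HIT | VC [3, 13]
  [5] addr=0xdd blk=13 s=1: VC-HIT | VC [3, 7]
  [6] addr=0xd5 blk=13 s=1: L1-HIT | VC [3, 7]
  [7] addr=0x39 blk=3 s=1: VC-HIT | VC [13, 7]
  [8] addr=0xdb blk=13 s=1: VC-HIT | VC [3, 7]
  [9] addr=0x77 blk=7 s=1: VC-HIT | VC [3, 13]
  [10] addr=0x74 blk=7 s=1: L1-HIT | VC [3, 13]
  [11] addr=0xd6 blk=13 s=1: VC-HIT | VC [3, 7]
  [12] addr=0xd3 blk=13 s=1: L1-HIT | VC [3, 7]
  [13] addr=0x76 blk=7 s=1: VC-HIT | VC [3, 13]

OUTCOME = VC-HIT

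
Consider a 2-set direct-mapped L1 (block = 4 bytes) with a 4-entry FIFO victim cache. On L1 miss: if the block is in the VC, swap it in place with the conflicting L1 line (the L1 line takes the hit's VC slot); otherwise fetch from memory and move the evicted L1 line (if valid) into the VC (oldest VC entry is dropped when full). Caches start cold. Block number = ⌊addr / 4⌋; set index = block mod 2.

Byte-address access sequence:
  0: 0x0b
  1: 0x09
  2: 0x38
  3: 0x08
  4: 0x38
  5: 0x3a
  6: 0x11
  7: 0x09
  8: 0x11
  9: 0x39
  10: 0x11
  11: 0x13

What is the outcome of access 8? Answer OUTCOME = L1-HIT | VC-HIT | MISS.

OUTCOME = VC-HIT

  [0] addr=0xb blk=2 s=0: MISS | VC []
  [1] addr=0x9 blk=2 s=0: L1-HIT | VC []
  [2] addr=0x38 blk=14 s=0: MISS | VC [2]
  [3] addr=0x8 blk=2 s=0: VC-HIT | VC [14]
  [4] addr=0x38 blk=14 s=0: VC-HIT | VC [2]
  [5] addr=0x3a blk=14 s=0: L1-HIT | VC [2]
  [6] addr=0x11 blk=4 s=0: MISS | VC [2, 14]
  [7] addr=0x9 blk=2 s=0: VC-HIT | VC [4, 14]
  [8] addr=0x11 blk=4 s=0: VC-HIT | VC [2, 14]
  [9] addr=0x39 blk=14 s=0: VC-HIT | VC [2, 4]
  [10] addr=0x11 blk=4 s=0: VC-HIT | VC [2, 14]
  [11] addr=0x13 blk=4 s=0: L1-HIT | VC [2, 14]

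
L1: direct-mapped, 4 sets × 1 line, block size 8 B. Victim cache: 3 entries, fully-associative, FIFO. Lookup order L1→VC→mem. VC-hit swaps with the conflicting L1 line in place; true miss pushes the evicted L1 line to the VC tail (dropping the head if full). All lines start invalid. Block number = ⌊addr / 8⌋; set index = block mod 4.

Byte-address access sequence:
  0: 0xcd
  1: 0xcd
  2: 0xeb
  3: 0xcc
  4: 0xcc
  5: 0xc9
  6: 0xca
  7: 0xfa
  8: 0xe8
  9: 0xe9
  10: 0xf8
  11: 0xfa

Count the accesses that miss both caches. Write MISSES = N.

0: 0xcd (blk 25, set 1) → MISS  vc=[]
1: 0xcd (blk 25, set 1) → L1-HIT  vc=[]
2: 0xeb (blk 29, set 1) → MISS  vc=[25]
3: 0xcc (blk 25, set 1) → VC-HIT  vc=[29]
4: 0xcc (blk 25, set 1) → L1-HIT  vc=[29]
5: 0xc9 (blk 25, set 1) → L1-HIT  vc=[29]
6: 0xca (blk 25, set 1) → L1-HIT  vc=[29]
7: 0xfa (blk 31, set 3) → MISS  vc=[29]
8: 0xe8 (blk 29, set 1) → VC-HIT  vc=[25]
9: 0xe9 (blk 29, set 1) → L1-HIT  vc=[25]
10: 0xf8 (blk 31, set 3) → L1-HIT  vc=[25]
11: 0xfa (blk 31, set 3) → L1-HIT  vc=[25]

MISSES = 3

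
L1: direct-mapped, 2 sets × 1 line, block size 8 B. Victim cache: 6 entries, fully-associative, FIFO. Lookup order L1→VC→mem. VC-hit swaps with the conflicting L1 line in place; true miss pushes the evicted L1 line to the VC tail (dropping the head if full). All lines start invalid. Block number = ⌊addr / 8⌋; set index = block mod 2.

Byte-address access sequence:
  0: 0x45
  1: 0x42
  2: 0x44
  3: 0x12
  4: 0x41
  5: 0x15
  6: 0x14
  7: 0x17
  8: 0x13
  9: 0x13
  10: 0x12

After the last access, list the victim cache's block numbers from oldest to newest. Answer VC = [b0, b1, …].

VC = [8]

#0 0x45→b8/s0 MISS; vc=[]
#1 0x42→b8/s0 L1-HIT; vc=[]
#2 0x44→b8/s0 L1-HIT; vc=[]
#3 0x12→b2/s0 MISS; vc=[8]
#4 0x41→b8/s0 VC-HIT; vc=[2]
#5 0x15→b2/s0 VC-HIT; vc=[8]
#6 0x14→b2/s0 L1-HIT; vc=[8]
#7 0x17→b2/s0 L1-HIT; vc=[8]
#8 0x13→b2/s0 L1-HIT; vc=[8]
#9 0x13→b2/s0 L1-HIT; vc=[8]
#10 0x12→b2/s0 L1-HIT; vc=[8]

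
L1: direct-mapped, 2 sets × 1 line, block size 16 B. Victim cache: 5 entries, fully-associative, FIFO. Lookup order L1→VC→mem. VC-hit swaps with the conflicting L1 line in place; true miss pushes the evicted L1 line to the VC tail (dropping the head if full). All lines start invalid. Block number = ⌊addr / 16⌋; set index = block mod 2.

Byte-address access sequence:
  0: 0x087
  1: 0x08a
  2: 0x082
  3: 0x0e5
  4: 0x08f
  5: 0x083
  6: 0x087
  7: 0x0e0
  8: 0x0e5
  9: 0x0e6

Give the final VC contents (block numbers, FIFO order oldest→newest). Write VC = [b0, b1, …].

VC = [8]

#0 0x87→b8/s0 MISS; vc=[]
#1 0x8a→b8/s0 L1-HIT; vc=[]
#2 0x82→b8/s0 L1-HIT; vc=[]
#3 0xe5→b14/s0 MISS; vc=[8]
#4 0x8f→b8/s0 VC-HIT; vc=[14]
#5 0x83→b8/s0 L1-HIT; vc=[14]
#6 0x87→b8/s0 L1-HIT; vc=[14]
#7 0xe0→b14/s0 VC-HIT; vc=[8]
#8 0xe5→b14/s0 L1-HIT; vc=[8]
#9 0xe6→b14/s0 L1-HIT; vc=[8]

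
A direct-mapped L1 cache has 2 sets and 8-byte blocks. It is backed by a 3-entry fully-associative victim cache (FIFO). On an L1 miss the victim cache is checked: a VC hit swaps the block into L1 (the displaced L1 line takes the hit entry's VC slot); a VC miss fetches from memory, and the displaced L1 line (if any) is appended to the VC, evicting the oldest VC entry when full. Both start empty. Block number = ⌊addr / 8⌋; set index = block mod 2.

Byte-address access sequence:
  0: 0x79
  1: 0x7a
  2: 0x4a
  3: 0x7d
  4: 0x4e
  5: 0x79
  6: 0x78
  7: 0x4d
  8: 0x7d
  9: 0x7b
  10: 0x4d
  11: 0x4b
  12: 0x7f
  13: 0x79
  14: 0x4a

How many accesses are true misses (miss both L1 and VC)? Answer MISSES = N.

0: 0x79 (blk 15, set 1) → MISS  vc=[]
1: 0x7a (blk 15, set 1) → L1-HIT  vc=[]
2: 0x4a (blk 9, set 1) → MISS  vc=[15]
3: 0x7d (blk 15, set 1) → VC-HIT  vc=[9]
4: 0x4e (blk 9, set 1) → VC-HIT  vc=[15]
5: 0x79 (blk 15, set 1) → VC-HIT  vc=[9]
6: 0x78 (blk 15, set 1) → L1-HIT  vc=[9]
7: 0x4d (blk 9, set 1) → VC-HIT  vc=[15]
8: 0x7d (blk 15, set 1) → VC-HIT  vc=[9]
9: 0x7b (blk 15, set 1) → L1-HIT  vc=[9]
10: 0x4d (blk 9, set 1) → VC-HIT  vc=[15]
11: 0x4b (blk 9, set 1) → L1-HIT  vc=[15]
12: 0x7f (blk 15, set 1) → VC-HIT  vc=[9]
13: 0x79 (blk 15, set 1) → L1-HIT  vc=[9]
14: 0x4a (blk 9, set 1) → VC-HIT  vc=[15]

MISSES = 2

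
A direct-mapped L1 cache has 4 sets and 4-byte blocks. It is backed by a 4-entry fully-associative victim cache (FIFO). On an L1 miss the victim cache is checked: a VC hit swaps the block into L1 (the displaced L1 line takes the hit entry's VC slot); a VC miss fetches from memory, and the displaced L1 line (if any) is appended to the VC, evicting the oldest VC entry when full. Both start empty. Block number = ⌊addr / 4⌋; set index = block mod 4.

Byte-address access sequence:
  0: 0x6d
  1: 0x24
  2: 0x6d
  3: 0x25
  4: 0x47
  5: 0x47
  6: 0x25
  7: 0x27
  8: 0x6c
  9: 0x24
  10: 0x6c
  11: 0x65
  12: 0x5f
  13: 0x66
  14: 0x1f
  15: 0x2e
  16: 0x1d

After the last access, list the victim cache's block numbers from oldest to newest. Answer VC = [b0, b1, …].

0: 0x6d (blk 27, set 3) → MISS  vc=[]
1: 0x24 (blk 9, set 1) → MISS  vc=[]
2: 0x6d (blk 27, set 3) → L1-HIT  vc=[]
3: 0x25 (blk 9, set 1) → L1-HIT  vc=[]
4: 0x47 (blk 17, set 1) → MISS  vc=[9]
5: 0x47 (blk 17, set 1) → L1-HIT  vc=[9]
6: 0x25 (blk 9, set 1) → VC-HIT  vc=[17]
7: 0x27 (blk 9, set 1) → L1-HIT  vc=[17]
8: 0x6c (blk 27, set 3) → L1-HIT  vc=[17]
9: 0x24 (blk 9, set 1) → L1-HIT  vc=[17]
10: 0x6c (blk 27, set 3) → L1-HIT  vc=[17]
11: 0x65 (blk 25, set 1) → MISS  vc=[17, 9]
12: 0x5f (blk 23, set 3) → MISS  vc=[17, 9, 27]
13: 0x66 (blk 25, set 1) → L1-HIT  vc=[17, 9, 27]
14: 0x1f (blk 7, set 3) → MISS  vc=[17, 9, 27, 23]
15: 0x2e (blk 11, set 3) → MISS  vc=[9, 27, 23, 7]
16: 0x1d (blk 7, set 3) → VC-HIT  vc=[9, 27, 23, 11]

VC = [9, 27, 23, 11]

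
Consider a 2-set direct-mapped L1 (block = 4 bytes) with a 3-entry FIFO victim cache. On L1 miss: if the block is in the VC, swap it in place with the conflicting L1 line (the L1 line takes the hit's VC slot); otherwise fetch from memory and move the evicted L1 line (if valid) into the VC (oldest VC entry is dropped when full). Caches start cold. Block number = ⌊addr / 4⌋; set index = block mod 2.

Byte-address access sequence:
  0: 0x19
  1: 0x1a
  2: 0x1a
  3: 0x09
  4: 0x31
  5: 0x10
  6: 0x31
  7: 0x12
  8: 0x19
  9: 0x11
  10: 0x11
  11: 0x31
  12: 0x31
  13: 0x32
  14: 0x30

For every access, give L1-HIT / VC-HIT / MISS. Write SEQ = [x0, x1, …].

SEQ = [MISS, L1-HIT, L1-HIT, MISS, MISS, MISS, VC-HIT, VC-HIT, VC-HIT, VC-HIT, L1-HIT, VC-HIT, L1-HIT, L1-HIT, L1-HIT]

0: 0x19 (blk 6, set 0) → MISS  vc=[]
1: 0x1a (blk 6, set 0) → L1-HIT  vc=[]
2: 0x1a (blk 6, set 0) → L1-HIT  vc=[]
3: 0x9 (blk 2, set 0) → MISS  vc=[6]
4: 0x31 (blk 12, set 0) → MISS  vc=[6, 2]
5: 0x10 (blk 4, set 0) → MISS  vc=[6, 2, 12]
6: 0x31 (blk 12, set 0) → VC-HIT  vc=[6, 2, 4]
7: 0x12 (blk 4, set 0) → VC-HIT  vc=[6, 2, 12]
8: 0x19 (blk 6, set 0) → VC-HIT  vc=[4, 2, 12]
9: 0x11 (blk 4, set 0) → VC-HIT  vc=[6, 2, 12]
10: 0x11 (blk 4, set 0) → L1-HIT  vc=[6, 2, 12]
11: 0x31 (blk 12, set 0) → VC-HIT  vc=[6, 2, 4]
12: 0x31 (blk 12, set 0) → L1-HIT  vc=[6, 2, 4]
13: 0x32 (blk 12, set 0) → L1-HIT  vc=[6, 2, 4]
14: 0x30 (blk 12, set 0) → L1-HIT  vc=[6, 2, 4]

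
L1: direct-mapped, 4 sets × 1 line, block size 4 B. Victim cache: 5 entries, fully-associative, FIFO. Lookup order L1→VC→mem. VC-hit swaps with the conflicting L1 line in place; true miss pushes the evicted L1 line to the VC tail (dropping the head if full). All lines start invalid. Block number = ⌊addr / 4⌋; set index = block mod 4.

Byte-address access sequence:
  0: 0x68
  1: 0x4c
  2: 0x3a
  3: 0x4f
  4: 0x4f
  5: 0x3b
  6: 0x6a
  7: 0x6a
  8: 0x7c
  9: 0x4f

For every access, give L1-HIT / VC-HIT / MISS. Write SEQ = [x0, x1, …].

  [0] addr=0x68 blk=26 s=2: MISS | VC []
  [1] addr=0x4c blk=19 s=3: MISS | VC []
  [2] addr=0x3a blk=14 s=2: MISS | VC [26]
  [3] addr=0x4f blk=19 s=3: L1-HIT | VC [26]
  [4] addr=0x4f blk=19 s=3: L1-HIT | VC [26]
  [5] addr=0x3b blk=14 s=2: L1-HIT | VC [26]
  [6] addr=0x6a blk=26 s=2: VC-HIT | VC [14]
  [7] addr=0x6a blk=26 s=2: L1-HIT | VC [14]
  [8] addr=0x7c blk=31 s=3: MISS | VC [14, 19]
  [9] addr=0x4f blk=19 s=3: VC-HIT | VC [14, 31]

SEQ = [MISS, MISS, MISS, L1-HIT, L1-HIT, L1-HIT, VC-HIT, L1-HIT, MISS, VC-HIT]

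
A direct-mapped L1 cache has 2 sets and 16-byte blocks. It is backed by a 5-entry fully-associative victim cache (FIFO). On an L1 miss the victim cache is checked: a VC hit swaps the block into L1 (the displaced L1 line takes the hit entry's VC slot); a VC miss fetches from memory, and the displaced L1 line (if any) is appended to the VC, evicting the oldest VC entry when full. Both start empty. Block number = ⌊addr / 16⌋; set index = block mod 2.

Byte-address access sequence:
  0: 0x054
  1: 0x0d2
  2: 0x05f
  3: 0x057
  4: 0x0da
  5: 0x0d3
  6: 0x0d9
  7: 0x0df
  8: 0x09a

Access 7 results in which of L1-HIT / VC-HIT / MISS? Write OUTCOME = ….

OUTCOME = L1-HIT

#0 0x54→b5/s1 MISS; vc=[]
#1 0xd2→b13/s1 MISS; vc=[5]
#2 0x5f→b5/s1 VC-HIT; vc=[13]
#3 0x57→b5/s1 L1-HIT; vc=[13]
#4 0xda→b13/s1 VC-HIT; vc=[5]
#5 0xd3→b13/s1 L1-HIT; vc=[5]
#6 0xd9→b13/s1 L1-HIT; vc=[5]
#7 0xdf→b13/s1 L1-HIT; vc=[5]
#8 0x9a→b9/s1 MISS; vc=[5,13]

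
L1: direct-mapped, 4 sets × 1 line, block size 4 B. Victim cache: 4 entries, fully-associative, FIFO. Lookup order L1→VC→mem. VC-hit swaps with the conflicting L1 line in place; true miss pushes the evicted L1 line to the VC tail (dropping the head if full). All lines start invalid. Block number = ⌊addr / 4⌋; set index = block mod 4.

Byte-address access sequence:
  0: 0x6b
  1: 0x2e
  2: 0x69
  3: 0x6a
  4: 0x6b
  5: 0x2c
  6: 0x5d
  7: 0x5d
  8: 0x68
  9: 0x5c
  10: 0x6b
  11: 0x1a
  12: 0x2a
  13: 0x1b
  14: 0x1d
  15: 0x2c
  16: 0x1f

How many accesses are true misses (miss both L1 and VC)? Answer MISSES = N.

MISSES = 6

  [0] addr=0x6b blk=26 s=2: MISS | VC []
  [1] addr=0x2e blk=11 s=3: MISS | VC []
  [2] addr=0x69 blk=26 s=2: L1-HIT | VC []
  [3] addr=0x6a blk=26 s=2: L1-HIT | VC []
  [4] addr=0x6b blk=26 s=2: L1-HIT | VC []
  [5] addr=0x2c blk=11 s=3: L1-HIT | VC []
  [6] addr=0x5d blk=23 s=3: MISS | VC [11]
  [7] addr=0x5d blk=23 s=3: L1-HIT | VC [11]
  [8] addr=0x68 blk=26 s=2: L1-HIT | VC [11]
  [9] addr=0x5c blk=23 s=3: L1-HIT | VC [11]
  [10] addr=0x6b blk=26 s=2: L1-HIT | VC [11]
  [11] addr=0x1a blk=6 s=2: MISS | VC [11, 26]
  [12] addr=0x2a blk=10 s=2: MISS | VC [11, 26, 6]
  [13] addr=0x1b blk=6 s=2: VC-HIT | VC [11, 26, 10]
  [14] addr=0x1d blk=7 s=3: MISS | VC [11, 26, 10, 23]
  [15] addr=0x2c blk=11 s=3: VC-HIT | VC [7, 26, 10, 23]
  [16] addr=0x1f blk=7 s=3: VC-HIT | VC [11, 26, 10, 23]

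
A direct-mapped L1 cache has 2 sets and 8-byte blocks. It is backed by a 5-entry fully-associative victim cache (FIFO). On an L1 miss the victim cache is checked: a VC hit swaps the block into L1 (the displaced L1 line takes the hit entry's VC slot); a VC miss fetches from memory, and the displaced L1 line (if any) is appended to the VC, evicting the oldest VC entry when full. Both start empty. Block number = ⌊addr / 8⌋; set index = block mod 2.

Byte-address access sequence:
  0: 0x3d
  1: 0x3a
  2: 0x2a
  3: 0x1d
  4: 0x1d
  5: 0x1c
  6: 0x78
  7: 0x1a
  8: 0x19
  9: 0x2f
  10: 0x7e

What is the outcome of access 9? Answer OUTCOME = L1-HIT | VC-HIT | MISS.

OUTCOME = VC-HIT

0: 0x3d (blk 7, set 1) → MISS  vc=[]
1: 0x3a (blk 7, set 1) → L1-HIT  vc=[]
2: 0x2a (blk 5, set 1) → MISS  vc=[7]
3: 0x1d (blk 3, set 1) → MISS  vc=[7, 5]
4: 0x1d (blk 3, set 1) → L1-HIT  vc=[7, 5]
5: 0x1c (blk 3, set 1) → L1-HIT  vc=[7, 5]
6: 0x78 (blk 15, set 1) → MISS  vc=[7, 5, 3]
7: 0x1a (blk 3, set 1) → VC-HIT  vc=[7, 5, 15]
8: 0x19 (blk 3, set 1) → L1-HIT  vc=[7, 5, 15]
9: 0x2f (blk 5, set 1) → VC-HIT  vc=[7, 3, 15]
10: 0x7e (blk 15, set 1) → VC-HIT  vc=[7, 3, 5]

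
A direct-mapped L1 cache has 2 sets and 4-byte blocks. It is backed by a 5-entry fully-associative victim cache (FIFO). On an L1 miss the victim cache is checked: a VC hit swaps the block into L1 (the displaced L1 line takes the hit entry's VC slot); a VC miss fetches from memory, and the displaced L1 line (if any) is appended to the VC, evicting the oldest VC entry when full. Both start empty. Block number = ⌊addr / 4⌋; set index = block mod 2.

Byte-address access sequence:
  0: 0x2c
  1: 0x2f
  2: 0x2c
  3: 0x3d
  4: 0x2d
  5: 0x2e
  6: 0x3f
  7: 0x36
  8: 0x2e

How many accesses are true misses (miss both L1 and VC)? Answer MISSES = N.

MISSES = 3

  [0] addr=0x2c blk=11 s=1: MISS | VC []
  [1] addr=0x2f blk=11 s=1: L1-HIT | VC []
  [2] addr=0x2c blk=11 s=1: L1-HIT | VC []
  [3] addr=0x3d blk=15 s=1: MISS | VC [11]
  [4] addr=0x2d blk=11 s=1: VC-HIT | VC [15]
  [5] addr=0x2e blk=11 s=1: L1-HIT | VC [15]
  [6] addr=0x3f blk=15 s=1: VC-HIT | VC [11]
  [7] addr=0x36 blk=13 s=1: MISS | VC [11, 15]
  [8] addr=0x2e blk=11 s=1: VC-HIT | VC [13, 15]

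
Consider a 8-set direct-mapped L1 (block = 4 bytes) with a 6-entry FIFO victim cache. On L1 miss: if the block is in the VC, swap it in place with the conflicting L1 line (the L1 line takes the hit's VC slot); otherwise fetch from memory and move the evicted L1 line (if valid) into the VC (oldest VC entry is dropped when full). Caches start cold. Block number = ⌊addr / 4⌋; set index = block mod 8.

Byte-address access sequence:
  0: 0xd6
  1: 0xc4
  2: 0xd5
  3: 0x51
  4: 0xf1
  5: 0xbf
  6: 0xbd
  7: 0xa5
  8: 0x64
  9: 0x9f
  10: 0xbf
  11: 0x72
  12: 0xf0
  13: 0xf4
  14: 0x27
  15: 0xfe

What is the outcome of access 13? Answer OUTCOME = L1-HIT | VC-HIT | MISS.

#0 0xd6→b53/s5 MISS; vc=[]
#1 0xc4→b49/s1 MISS; vc=[]
#2 0xd5→b53/s5 L1-HIT; vc=[]
#3 0x51→b20/s4 MISS; vc=[]
#4 0xf1→b60/s4 MISS; vc=[20]
#5 0xbf→b47/s7 MISS; vc=[20]
#6 0xbd→b47/s7 L1-HIT; vc=[20]
#7 0xa5→b41/s1 MISS; vc=[20,49]
#8 0x64→b25/s1 MISS; vc=[20,49,41]
#9 0x9f→b39/s7 MISS; vc=[20,49,41,47]
#10 0xbf→b47/s7 VC-HIT; vc=[20,49,41,39]
#11 0x72→b28/s4 MISS; vc=[20,49,41,39,60]
#12 0xf0→b60/s4 VC-HIT; vc=[20,49,41,39,28]
#13 0xf4→b61/s5 MISS; vc=[20,49,41,39,28,53]
#14 0x27→b9/s1 MISS; vc=[49,41,39,28,53,25]
#15 0xfe→b63/s7 MISS; vc=[41,39,28,53,25,47]

OUTCOME = MISS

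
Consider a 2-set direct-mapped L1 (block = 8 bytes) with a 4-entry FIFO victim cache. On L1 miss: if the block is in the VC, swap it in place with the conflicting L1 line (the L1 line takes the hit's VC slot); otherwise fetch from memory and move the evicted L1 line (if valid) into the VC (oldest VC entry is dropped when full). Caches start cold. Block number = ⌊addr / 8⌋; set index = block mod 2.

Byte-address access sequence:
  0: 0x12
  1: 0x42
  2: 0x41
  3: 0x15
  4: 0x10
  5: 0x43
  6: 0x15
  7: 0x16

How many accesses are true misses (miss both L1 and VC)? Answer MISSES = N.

  [0] addr=0x12 blk=2 s=0: MISS | VC []
  [1] addr=0x42 blk=8 s=0: MISS | VC [2]
  [2] addr=0x41 blk=8 s=0: L1-HIT | VC [2]
  [3] addr=0x15 blk=2 s=0: VC-HIT | VC [8]
  [4] addr=0x10 blk=2 s=0: L1-HIT | VC [8]
  [5] addr=0x43 blk=8 s=0: VC-HIT | VC [2]
  [6] addr=0x15 blk=2 s=0: VC-HIT | VC [8]
  [7] addr=0x16 blk=2 s=0: L1-HIT | VC [8]

MISSES = 2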